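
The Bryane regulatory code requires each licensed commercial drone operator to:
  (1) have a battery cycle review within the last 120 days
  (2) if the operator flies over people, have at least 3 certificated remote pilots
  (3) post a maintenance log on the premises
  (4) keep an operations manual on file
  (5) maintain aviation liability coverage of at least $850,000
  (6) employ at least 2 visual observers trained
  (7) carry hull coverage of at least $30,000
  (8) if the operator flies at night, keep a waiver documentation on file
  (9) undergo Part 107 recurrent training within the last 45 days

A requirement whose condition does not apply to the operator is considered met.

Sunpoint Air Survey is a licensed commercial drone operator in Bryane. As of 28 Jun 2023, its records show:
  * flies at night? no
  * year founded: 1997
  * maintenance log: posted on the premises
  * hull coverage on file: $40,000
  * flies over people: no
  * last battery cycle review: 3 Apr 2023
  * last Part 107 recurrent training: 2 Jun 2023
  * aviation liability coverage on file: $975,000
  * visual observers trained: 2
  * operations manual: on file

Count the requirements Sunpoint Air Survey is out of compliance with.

0

1. battery cycle review 86 days ago vs limit 120 → met
2. condition 'flies over people' does not hold → requirement n/a → met
3. maintenance log present → met
4. operations manual present → met
5. aviation liability coverage $975,000 ≥ $850,000 → met
6. visual observers trained 2 ≥ 2 → met
7. hull coverage $40,000 ≥ $30,000 → met
8. condition 'flies at night' does not hold → requirement n/a → met
9. Part 107 recurrent training 26 days ago vs limit 45 → met
Not met: 0 of 9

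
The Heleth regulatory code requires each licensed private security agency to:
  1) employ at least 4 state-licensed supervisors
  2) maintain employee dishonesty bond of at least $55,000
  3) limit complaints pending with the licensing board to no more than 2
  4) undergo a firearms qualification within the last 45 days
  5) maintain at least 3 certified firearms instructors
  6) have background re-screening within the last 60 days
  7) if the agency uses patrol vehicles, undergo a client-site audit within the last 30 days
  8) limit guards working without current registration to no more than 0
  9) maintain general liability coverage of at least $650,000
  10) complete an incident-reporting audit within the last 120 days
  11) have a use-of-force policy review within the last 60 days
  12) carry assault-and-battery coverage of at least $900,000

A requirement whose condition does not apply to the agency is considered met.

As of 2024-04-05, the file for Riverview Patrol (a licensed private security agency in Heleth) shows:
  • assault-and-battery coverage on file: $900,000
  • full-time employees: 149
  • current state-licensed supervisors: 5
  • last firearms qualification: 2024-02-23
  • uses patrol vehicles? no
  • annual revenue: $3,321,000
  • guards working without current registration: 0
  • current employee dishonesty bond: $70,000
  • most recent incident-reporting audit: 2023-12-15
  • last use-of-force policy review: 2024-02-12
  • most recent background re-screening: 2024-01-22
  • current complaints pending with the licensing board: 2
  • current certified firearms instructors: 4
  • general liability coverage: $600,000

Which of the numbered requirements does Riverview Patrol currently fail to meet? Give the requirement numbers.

6, 9

1. state-licensed supervisors 5 ≥ 4 → met
2. employee dishonesty bond $70,000 ≥ $55,000 → met
3. complaints pending with the licensing board 2 ≤ 2 → met
4. firearms qualification 42 days ago vs limit 45 → met
5. certified firearms instructors 4 ≥ 3 → met
6. background re-screening 74 days ago vs limit 60 → not met
7. condition 'uses patrol vehicles' does not hold → requirement n/a → met
8. guards working without current registration 0 ≤ 0 → met
9. general liability coverage $600,000 < $650,000 → not met
10. incident-reporting audit 112 days ago vs limit 120 → met
11. use-of-force policy review 53 days ago vs limit 60 → met
12. assault-and-battery coverage $900,000 ≥ $900,000 → met
Not met: 6, 9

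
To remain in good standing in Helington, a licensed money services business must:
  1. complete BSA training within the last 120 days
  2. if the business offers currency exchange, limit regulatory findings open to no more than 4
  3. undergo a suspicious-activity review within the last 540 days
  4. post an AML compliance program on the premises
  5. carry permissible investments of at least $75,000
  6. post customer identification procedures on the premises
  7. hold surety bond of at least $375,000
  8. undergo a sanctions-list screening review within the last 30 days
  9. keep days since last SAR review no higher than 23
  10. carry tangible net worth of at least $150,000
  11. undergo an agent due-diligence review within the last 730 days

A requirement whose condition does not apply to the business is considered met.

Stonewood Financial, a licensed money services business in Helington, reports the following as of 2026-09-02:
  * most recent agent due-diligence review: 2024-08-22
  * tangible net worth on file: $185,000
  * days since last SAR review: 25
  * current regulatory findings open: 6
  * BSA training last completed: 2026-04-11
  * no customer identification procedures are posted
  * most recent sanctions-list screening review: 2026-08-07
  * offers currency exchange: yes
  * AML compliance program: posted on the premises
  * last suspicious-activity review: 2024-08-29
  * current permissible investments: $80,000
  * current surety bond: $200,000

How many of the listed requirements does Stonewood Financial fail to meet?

1. BSA training 144 days ago vs limit 120 → not met
2. condition 'offers currency exchange' holds; regulatory findings open 6 > 4 → not met
3. suspicious-activity review 734 days ago vs limit 540 → not met
4. AML compliance program present → met
5. permissible investments $80,000 ≥ $75,000 → met
6. customer identification procedures absent → not met
7. surety bond $200,000 < $375,000 → not met
8. sanctions-list screening review 26 days ago vs limit 30 → met
9. days since last SAR review 25 > 23 → not met
10. tangible net worth $185,000 ≥ $150,000 → met
11. agent due-diligence review 741 days ago vs limit 730 → not met
Not met: 7 of 11

7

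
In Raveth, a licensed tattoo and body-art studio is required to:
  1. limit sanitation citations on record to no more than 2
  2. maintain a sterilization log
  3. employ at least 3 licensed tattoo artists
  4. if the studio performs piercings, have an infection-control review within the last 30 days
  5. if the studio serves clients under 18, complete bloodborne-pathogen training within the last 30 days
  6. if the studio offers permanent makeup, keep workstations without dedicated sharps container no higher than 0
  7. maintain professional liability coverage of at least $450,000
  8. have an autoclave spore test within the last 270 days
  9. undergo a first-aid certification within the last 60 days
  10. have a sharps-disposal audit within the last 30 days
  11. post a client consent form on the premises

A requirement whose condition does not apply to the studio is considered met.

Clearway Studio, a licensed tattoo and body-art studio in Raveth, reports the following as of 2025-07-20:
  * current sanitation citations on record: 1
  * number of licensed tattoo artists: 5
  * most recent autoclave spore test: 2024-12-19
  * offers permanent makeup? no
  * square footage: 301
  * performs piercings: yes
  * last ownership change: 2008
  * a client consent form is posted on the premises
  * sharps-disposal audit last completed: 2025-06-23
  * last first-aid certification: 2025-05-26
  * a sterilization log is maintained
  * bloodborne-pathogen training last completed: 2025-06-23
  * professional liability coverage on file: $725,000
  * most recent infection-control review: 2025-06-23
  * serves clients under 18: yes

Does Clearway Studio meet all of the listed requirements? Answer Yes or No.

Yes

1. sanitation citations on record 1 ≤ 2 → met
2. sterilization log present → met
3. licensed tattoo artists 5 ≥ 3 → met
4. condition 'performs piercings' holds; infection-control review 27 days ago vs limit 30 → met
5. condition 'serves clients under 18' holds; bloodborne-pathogen training 27 days ago vs limit 30 → met
6. condition 'offers permanent makeup' does not hold → requirement n/a → met
7. professional liability coverage $725,000 ≥ $450,000 → met
8. autoclave spore test 213 days ago vs limit 270 → met
9. first-aid certification 55 days ago vs limit 60 → met
10. sharps-disposal audit 27 days ago vs limit 30 → met
11. client consent form present → met
All met.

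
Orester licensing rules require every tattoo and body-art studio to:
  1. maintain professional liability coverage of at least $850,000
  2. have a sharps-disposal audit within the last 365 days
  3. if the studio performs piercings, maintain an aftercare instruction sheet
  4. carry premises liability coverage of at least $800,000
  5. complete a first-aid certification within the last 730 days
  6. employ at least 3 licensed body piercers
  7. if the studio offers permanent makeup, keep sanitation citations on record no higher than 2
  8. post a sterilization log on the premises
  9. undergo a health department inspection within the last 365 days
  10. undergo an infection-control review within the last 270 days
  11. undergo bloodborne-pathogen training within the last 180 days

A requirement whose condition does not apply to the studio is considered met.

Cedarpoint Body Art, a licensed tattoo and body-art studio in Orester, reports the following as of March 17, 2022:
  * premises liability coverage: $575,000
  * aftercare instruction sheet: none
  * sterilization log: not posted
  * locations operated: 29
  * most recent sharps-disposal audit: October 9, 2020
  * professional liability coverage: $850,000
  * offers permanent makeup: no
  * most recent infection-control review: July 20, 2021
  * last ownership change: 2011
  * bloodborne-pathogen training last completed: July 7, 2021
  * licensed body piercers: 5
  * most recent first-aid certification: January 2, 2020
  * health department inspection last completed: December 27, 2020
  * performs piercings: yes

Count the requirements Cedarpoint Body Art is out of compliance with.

1. professional liability coverage $850,000 ≥ $850,000 → met
2. sharps-disposal audit 524 days ago vs limit 365 → not met
3. condition 'performs piercings' holds; aftercare instruction sheet absent → not met
4. premises liability coverage $575,000 < $800,000 → not met
5. first-aid certification 805 days ago vs limit 730 → not met
6. licensed body piercers 5 ≥ 3 → met
7. condition 'offers permanent makeup' does not hold → requirement n/a → met
8. sterilization log absent → not met
9. health department inspection 445 days ago vs limit 365 → not met
10. infection-control review 240 days ago vs limit 270 → met
11. bloodborne-pathogen training 253 days ago vs limit 180 → not met
Not met: 7 of 11

7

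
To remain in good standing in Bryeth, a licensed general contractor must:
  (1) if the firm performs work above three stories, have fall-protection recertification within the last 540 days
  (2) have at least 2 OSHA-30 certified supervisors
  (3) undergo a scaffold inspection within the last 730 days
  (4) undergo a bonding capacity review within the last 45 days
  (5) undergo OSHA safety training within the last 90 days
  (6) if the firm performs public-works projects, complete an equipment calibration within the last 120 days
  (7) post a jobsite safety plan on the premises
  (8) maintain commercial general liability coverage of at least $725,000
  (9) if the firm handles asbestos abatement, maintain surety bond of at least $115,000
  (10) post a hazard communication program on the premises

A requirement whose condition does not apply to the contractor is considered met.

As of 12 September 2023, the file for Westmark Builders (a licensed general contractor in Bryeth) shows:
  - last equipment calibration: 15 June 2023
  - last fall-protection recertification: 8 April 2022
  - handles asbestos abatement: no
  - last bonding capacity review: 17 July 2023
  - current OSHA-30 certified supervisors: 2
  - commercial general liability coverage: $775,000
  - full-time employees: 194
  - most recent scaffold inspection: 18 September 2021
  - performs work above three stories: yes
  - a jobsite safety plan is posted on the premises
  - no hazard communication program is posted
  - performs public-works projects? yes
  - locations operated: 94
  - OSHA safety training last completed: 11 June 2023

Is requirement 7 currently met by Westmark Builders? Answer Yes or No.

7. jobsite safety plan present → met

Yes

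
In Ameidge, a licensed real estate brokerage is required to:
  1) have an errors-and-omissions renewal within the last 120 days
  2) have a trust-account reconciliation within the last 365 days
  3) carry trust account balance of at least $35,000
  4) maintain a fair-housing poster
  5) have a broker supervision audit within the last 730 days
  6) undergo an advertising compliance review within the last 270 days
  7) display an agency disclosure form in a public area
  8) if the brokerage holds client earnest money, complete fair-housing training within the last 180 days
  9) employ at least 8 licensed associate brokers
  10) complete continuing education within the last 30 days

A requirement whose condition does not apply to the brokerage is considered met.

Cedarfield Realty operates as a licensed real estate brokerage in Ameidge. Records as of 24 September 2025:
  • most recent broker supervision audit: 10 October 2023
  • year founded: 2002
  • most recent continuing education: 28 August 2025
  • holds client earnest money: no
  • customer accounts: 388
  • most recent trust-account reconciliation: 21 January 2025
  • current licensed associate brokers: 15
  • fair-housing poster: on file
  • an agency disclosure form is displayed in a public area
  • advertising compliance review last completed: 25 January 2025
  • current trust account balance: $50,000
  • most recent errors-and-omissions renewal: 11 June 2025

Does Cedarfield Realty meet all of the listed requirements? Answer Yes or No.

Yes

1. errors-and-omissions renewal 105 days ago vs limit 120 → met
2. trust-account reconciliation 246 days ago vs limit 365 → met
3. trust account balance $50,000 ≥ $35,000 → met
4. fair-housing poster present → met
5. broker supervision audit 715 days ago vs limit 730 → met
6. advertising compliance review 242 days ago vs limit 270 → met
7. agency disclosure form present → met
8. condition 'holds client earnest money' does not hold → requirement n/a → met
9. licensed associate brokers 15 ≥ 8 → met
10. continuing education 27 days ago vs limit 30 → met
All met.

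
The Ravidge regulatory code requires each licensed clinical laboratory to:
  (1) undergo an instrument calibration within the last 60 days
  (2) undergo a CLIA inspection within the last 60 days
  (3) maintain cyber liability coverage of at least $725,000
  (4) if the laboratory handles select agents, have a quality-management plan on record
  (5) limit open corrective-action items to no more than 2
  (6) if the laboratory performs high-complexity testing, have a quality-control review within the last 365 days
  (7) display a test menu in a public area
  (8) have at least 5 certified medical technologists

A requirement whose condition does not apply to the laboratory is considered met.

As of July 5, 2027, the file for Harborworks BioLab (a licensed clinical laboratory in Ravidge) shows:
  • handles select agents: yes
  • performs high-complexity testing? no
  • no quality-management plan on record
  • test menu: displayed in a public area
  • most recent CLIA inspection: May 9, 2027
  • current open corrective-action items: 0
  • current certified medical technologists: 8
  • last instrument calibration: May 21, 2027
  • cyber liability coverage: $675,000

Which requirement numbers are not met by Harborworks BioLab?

3, 4

1. instrument calibration 45 days ago vs limit 60 → met
2. CLIA inspection 57 days ago vs limit 60 → met
3. cyber liability coverage $675,000 < $725,000 → not met
4. condition 'handles select agents' holds; quality-management plan absent → not met
5. open corrective-action items 0 ≤ 2 → met
6. condition 'performs high-complexity testing' does not hold → requirement n/a → met
7. test menu present → met
8. certified medical technologists 8 ≥ 5 → met
Not met: 3, 4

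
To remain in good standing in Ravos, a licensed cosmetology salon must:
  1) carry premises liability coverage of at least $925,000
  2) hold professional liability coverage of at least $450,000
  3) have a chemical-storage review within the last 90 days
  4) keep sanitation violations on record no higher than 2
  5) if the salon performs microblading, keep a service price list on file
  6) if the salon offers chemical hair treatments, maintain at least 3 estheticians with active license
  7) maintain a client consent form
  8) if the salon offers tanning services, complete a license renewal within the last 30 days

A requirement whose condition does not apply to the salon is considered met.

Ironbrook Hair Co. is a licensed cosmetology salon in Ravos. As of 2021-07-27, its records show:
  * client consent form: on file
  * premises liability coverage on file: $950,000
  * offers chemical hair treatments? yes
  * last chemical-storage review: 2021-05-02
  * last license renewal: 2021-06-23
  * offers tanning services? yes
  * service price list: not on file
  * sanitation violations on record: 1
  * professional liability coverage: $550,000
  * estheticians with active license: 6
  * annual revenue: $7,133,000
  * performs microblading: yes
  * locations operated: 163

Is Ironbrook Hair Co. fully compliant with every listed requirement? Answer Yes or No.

1. premises liability coverage $950,000 ≥ $925,000 → met
2. professional liability coverage $550,000 ≥ $450,000 → met
3. chemical-storage review 86 days ago vs limit 90 → met
4. sanitation violations on record 1 ≤ 2 → met
5. condition 'performs microblading' holds; service price list absent → not met
6. condition 'offers chemical hair treatments' holds; estheticians with active license 6 ≥ 3 → met
7. client consent form present → met
8. condition 'offers tanning services' holds; license renewal 34 days ago vs limit 30 → not met
Not met: 5, 8

No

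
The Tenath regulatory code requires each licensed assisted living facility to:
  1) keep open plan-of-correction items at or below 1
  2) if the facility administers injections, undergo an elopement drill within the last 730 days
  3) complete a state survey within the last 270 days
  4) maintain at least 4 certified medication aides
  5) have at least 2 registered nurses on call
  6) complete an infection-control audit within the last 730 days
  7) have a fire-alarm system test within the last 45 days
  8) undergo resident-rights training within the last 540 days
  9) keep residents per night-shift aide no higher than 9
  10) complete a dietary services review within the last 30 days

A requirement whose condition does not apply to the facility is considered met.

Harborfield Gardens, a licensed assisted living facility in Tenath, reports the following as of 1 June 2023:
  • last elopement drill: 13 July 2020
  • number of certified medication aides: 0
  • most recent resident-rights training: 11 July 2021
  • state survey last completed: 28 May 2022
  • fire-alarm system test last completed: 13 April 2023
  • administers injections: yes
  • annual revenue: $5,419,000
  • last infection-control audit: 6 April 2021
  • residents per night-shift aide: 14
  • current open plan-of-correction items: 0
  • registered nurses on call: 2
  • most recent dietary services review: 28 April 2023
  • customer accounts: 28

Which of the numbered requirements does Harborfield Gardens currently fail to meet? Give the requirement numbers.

2, 3, 4, 6, 7, 8, 9, 10

1. open plan-of-correction items 0 ≤ 1 → met
2. condition 'administers injections' holds; elopement drill 1053 days ago vs limit 730 → not met
3. state survey 369 days ago vs limit 270 → not met
4. certified medication aides 0 < 4 → not met
5. registered nurses on call 2 ≥ 2 → met
6. infection-control audit 786 days ago vs limit 730 → not met
7. fire-alarm system test 49 days ago vs limit 45 → not met
8. resident-rights training 690 days ago vs limit 540 → not met
9. residents per night-shift aide 14 > 9 → not met
10. dietary services review 34 days ago vs limit 30 → not met
Not met: 2, 3, 4, 6, 7, 8, 9, 10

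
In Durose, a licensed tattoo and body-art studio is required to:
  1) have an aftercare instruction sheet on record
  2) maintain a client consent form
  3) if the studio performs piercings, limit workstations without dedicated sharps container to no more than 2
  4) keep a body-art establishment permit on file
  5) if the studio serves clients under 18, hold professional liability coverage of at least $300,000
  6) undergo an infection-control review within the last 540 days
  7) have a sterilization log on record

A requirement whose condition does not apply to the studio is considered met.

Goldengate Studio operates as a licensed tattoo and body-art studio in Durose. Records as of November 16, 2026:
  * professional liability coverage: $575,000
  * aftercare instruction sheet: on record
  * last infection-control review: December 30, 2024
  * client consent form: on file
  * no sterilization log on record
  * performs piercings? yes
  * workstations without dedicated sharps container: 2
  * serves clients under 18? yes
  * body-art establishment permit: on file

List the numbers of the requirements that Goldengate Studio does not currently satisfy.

1. aftercare instruction sheet present → met
2. client consent form present → met
3. condition 'performs piercings' holds; workstations without dedicated sharps container 2 ≤ 2 → met
4. body-art establishment permit present → met
5. condition 'serves clients under 18' holds; professional liability coverage $575,000 ≥ $300,000 → met
6. infection-control review 686 days ago vs limit 540 → not met
7. sterilization log absent → not met
Not met: 6, 7

6, 7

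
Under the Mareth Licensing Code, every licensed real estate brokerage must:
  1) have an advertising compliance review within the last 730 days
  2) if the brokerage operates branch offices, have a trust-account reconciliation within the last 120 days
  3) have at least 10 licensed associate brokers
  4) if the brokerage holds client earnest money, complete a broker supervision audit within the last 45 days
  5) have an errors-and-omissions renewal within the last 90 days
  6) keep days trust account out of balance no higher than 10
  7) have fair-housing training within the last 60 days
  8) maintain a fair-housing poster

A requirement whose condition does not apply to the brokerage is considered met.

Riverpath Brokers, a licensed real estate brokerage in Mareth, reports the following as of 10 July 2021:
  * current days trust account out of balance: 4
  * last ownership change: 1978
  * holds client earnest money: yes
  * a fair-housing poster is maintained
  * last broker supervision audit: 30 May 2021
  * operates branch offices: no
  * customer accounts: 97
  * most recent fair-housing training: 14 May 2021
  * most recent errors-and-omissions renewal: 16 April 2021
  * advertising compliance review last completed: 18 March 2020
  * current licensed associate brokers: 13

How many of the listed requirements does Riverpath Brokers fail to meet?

0

1. advertising compliance review 479 days ago vs limit 730 → met
2. condition 'operates branch offices' does not hold → requirement n/a → met
3. licensed associate brokers 13 ≥ 10 → met
4. condition 'holds client earnest money' holds; broker supervision audit 41 days ago vs limit 45 → met
5. errors-and-omissions renewal 85 days ago vs limit 90 → met
6. days trust account out of balance 4 ≤ 10 → met
7. fair-housing training 57 days ago vs limit 60 → met
8. fair-housing poster present → met
Not met: 0 of 8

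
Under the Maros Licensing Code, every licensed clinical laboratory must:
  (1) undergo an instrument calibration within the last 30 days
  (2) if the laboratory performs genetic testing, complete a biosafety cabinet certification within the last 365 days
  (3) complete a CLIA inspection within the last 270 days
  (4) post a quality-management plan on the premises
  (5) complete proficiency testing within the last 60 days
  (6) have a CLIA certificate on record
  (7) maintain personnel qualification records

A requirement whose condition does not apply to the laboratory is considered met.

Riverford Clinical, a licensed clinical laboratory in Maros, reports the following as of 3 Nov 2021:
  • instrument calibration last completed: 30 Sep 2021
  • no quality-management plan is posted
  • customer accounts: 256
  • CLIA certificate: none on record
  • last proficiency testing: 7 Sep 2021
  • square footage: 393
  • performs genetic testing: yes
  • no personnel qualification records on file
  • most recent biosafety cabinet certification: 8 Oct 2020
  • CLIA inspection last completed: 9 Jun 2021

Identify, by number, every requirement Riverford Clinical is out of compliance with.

1. instrument calibration 34 days ago vs limit 30 → not met
2. condition 'performs genetic testing' holds; biosafety cabinet certification 391 days ago vs limit 365 → not met
3. CLIA inspection 147 days ago vs limit 270 → met
4. quality-management plan absent → not met
5. proficiency testing 57 days ago vs limit 60 → met
6. CLIA certificate absent → not met
7. personnel qualification records absent → not met
Not met: 1, 2, 4, 6, 7

1, 2, 4, 6, 7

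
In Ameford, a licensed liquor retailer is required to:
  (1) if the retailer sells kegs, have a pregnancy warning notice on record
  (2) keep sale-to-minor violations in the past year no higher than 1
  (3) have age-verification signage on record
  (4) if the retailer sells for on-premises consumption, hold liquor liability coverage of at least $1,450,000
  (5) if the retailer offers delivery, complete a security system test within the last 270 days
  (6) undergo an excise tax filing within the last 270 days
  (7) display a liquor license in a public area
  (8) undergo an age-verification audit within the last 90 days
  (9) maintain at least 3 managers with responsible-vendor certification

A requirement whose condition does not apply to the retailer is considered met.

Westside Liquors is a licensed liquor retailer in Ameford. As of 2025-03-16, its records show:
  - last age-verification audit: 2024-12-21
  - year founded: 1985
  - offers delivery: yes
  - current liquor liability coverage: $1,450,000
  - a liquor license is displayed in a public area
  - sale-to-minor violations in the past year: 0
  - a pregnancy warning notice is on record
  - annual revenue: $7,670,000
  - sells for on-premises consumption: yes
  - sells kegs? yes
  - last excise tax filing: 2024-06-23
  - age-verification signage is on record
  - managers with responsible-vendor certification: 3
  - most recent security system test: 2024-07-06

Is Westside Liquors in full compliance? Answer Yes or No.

1. condition 'sells kegs' holds; pregnancy warning notice present → met
2. sale-to-minor violations in the past year 0 ≤ 1 → met
3. age-verification signage present → met
4. condition 'sells for on-premises consumption' holds; liquor liability coverage $1,450,000 ≥ $1,450,000 → met
5. condition 'offers delivery' holds; security system test 253 days ago vs limit 270 → met
6. excise tax filing 266 days ago vs limit 270 → met
7. liquor license present → met
8. age-verification audit 85 days ago vs limit 90 → met
9. managers with responsible-vendor certification 3 ≥ 3 → met
All met.

Yes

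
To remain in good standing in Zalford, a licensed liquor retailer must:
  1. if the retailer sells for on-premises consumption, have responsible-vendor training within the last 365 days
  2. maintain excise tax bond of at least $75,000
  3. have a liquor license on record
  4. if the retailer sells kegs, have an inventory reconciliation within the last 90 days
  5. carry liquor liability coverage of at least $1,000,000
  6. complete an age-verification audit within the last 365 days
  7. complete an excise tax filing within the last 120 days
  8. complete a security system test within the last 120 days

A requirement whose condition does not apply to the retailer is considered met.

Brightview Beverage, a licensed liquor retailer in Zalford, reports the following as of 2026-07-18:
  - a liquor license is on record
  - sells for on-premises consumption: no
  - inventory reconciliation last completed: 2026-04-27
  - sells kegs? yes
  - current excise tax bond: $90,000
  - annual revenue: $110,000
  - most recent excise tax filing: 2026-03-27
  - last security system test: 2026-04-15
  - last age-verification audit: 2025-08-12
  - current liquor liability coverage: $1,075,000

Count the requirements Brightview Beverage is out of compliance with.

0

1. condition 'sells for on-premises consumption' does not hold → requirement n/a → met
2. excise tax bond $90,000 ≥ $75,000 → met
3. liquor license present → met
4. condition 'sells kegs' holds; inventory reconciliation 82 days ago vs limit 90 → met
5. liquor liability coverage $1,075,000 ≥ $1,000,000 → met
6. age-verification audit 340 days ago vs limit 365 → met
7. excise tax filing 113 days ago vs limit 120 → met
8. security system test 94 days ago vs limit 120 → met
Not met: 0 of 8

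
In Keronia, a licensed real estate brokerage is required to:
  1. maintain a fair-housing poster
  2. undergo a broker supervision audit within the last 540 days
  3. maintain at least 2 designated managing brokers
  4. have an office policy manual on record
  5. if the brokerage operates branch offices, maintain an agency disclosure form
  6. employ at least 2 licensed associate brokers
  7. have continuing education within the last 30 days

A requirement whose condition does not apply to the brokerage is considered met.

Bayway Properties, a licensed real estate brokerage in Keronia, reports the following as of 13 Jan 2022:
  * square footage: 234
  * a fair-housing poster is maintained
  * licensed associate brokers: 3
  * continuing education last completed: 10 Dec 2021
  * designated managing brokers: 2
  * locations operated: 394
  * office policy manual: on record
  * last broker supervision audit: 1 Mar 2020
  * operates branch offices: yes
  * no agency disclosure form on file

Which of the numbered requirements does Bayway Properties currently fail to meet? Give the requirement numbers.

2, 5, 7

1. fair-housing poster present → met
2. broker supervision audit 683 days ago vs limit 540 → not met
3. designated managing brokers 2 ≥ 2 → met
4. office policy manual present → met
5. condition 'operates branch offices' holds; agency disclosure form absent → not met
6. licensed associate brokers 3 ≥ 2 → met
7. continuing education 34 days ago vs limit 30 → not met
Not met: 2, 5, 7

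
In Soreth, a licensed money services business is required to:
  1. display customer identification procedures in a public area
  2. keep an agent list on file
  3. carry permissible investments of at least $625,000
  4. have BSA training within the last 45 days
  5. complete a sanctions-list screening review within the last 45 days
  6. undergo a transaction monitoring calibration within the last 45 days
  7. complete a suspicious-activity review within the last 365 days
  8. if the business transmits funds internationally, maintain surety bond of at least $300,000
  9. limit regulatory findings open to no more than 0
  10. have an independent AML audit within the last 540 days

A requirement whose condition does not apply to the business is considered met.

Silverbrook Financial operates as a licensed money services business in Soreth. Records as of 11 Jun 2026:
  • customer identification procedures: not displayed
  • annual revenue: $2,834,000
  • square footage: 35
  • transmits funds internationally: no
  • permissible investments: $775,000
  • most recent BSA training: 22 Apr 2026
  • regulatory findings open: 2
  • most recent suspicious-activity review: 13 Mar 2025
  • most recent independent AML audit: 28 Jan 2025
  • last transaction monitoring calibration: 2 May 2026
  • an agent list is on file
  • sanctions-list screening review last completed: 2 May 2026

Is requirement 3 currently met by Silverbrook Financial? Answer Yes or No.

3. permissible investments $775,000 ≥ $625,000 → met

Yes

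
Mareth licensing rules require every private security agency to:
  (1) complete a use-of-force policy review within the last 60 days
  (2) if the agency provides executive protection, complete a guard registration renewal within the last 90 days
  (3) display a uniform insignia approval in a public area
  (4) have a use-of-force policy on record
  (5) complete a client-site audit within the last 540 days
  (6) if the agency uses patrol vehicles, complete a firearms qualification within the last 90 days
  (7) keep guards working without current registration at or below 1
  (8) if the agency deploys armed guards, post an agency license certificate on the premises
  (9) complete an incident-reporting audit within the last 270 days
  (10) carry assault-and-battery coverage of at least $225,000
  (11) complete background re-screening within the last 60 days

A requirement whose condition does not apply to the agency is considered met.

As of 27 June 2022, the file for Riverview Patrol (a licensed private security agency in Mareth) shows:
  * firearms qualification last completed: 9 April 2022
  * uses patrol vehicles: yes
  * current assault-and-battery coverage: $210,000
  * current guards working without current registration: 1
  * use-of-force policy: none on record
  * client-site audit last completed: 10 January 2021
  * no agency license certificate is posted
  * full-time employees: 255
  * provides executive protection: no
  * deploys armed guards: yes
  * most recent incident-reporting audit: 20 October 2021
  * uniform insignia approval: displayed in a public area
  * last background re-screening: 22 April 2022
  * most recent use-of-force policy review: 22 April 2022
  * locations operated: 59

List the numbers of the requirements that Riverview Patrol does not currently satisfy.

1, 4, 8, 10, 11

1. use-of-force policy review 66 days ago vs limit 60 → not met
2. condition 'provides executive protection' does not hold → requirement n/a → met
3. uniform insignia approval present → met
4. use-of-force policy absent → not met
5. client-site audit 533 days ago vs limit 540 → met
6. condition 'uses patrol vehicles' holds; firearms qualification 79 days ago vs limit 90 → met
7. guards working without current registration 1 ≤ 1 → met
8. condition 'deploys armed guards' holds; agency license certificate absent → not met
9. incident-reporting audit 250 days ago vs limit 270 → met
10. assault-and-battery coverage $210,000 < $225,000 → not met
11. background re-screening 66 days ago vs limit 60 → not met
Not met: 1, 4, 8, 10, 11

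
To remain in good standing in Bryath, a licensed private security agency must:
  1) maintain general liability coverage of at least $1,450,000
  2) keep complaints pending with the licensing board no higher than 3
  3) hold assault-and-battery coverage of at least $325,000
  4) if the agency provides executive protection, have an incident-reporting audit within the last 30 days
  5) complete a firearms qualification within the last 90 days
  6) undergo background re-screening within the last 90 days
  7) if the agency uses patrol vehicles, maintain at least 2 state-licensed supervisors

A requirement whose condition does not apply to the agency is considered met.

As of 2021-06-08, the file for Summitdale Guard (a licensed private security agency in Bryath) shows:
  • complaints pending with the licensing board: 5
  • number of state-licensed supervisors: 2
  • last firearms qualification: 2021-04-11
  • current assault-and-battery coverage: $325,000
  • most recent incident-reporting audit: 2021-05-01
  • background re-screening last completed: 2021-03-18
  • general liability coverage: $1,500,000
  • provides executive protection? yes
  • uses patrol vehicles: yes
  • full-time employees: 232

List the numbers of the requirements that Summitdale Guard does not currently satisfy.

1. general liability coverage $1,500,000 ≥ $1,450,000 → met
2. complaints pending with the licensing board 5 > 3 → not met
3. assault-and-battery coverage $325,000 ≥ $325,000 → met
4. condition 'provides executive protection' holds; incident-reporting audit 38 days ago vs limit 30 → not met
5. firearms qualification 58 days ago vs limit 90 → met
6. background re-screening 82 days ago vs limit 90 → met
7. condition 'uses patrol vehicles' holds; state-licensed supervisors 2 ≥ 2 → met
Not met: 2, 4

2, 4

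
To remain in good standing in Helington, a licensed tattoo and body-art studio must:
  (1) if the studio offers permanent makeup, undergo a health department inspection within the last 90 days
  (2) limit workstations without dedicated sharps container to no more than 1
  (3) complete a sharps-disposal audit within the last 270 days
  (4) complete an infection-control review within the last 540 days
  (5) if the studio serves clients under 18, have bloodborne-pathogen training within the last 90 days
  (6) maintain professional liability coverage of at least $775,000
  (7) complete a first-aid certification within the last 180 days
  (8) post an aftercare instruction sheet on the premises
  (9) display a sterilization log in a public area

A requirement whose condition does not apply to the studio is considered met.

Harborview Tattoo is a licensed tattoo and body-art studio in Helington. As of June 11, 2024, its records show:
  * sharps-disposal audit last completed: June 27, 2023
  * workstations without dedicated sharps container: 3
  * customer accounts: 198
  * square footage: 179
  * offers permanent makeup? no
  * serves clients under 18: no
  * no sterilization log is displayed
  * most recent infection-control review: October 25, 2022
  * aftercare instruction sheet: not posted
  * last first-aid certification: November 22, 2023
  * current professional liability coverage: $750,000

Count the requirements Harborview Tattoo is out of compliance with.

7

1. condition 'offers permanent makeup' does not hold → requirement n/a → met
2. workstations without dedicated sharps container 3 > 1 → not met
3. sharps-disposal audit 350 days ago vs limit 270 → not met
4. infection-control review 595 days ago vs limit 540 → not met
5. condition 'serves clients under 18' does not hold → requirement n/a → met
6. professional liability coverage $750,000 < $775,000 → not met
7. first-aid certification 202 days ago vs limit 180 → not met
8. aftercare instruction sheet absent → not met
9. sterilization log absent → not met
Not met: 7 of 9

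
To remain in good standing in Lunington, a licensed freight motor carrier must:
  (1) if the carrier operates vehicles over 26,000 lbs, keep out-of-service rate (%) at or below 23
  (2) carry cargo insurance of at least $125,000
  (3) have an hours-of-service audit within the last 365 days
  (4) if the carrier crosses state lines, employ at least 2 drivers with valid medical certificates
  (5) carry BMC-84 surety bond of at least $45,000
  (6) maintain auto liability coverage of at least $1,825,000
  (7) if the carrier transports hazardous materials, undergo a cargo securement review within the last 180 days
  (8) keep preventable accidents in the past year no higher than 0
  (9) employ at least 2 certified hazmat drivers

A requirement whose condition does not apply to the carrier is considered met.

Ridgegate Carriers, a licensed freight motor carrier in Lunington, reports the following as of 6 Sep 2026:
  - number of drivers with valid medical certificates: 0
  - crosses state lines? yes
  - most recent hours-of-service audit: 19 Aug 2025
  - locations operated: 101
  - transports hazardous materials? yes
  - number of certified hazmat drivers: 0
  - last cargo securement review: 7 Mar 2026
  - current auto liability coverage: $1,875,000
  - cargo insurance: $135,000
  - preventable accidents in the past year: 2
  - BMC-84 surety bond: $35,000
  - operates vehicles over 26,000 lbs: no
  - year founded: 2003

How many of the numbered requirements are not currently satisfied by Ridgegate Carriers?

6

1. condition 'operates vehicles over 26,000 lbs' does not hold → requirement n/a → met
2. cargo insurance $135,000 ≥ $125,000 → met
3. hours-of-service audit 383 days ago vs limit 365 → not met
4. condition 'crosses state lines' holds; drivers with valid medical certificates 0 < 2 → not met
5. BMC-84 surety bond $35,000 < $45,000 → not met
6. auto liability coverage $1,875,000 ≥ $1,825,000 → met
7. condition 'transports hazardous materials' holds; cargo securement review 183 days ago vs limit 180 → not met
8. preventable accidents in the past year 2 > 0 → not met
9. certified hazmat drivers 0 < 2 → not met
Not met: 6 of 9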